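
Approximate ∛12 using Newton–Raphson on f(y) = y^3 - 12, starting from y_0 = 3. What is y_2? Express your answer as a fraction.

7511/3267

f'(y) = 3y^2.
f(3) = 15, f'(3) = 27, so y_1 = 3 - 15/27 = 22/9.
f(22/9) = 1900/729, f'(22/9) = 484/27, so y_2 = (22/9) - (1900/729)/(484/27) = 7511/3267.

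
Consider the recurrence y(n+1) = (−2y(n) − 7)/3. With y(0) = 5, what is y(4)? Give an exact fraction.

y(1) = (−2·5 − 7)/3 = −17/3.
y(2) = (−2·(−17/3) − 7)/3 = 13/9.
y(3) = (−2·(13/9) − 7)/3 = −89/27.
y(4) = (−2·(−89/27) − 7)/3 = −11/81.

−11/81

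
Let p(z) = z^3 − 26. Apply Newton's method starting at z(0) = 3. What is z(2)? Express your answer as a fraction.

p'(z) = 3z^2.
p(3) = 1, p'(3) = 27, so z(1) = 3 − 1/27 = 80/27.
p(80/27) = 242/19683, p'(80/27) = 6400/243, so z(2) = (80/27) − (242/19683)/(6400/243) = 767879/259200.

767879/259200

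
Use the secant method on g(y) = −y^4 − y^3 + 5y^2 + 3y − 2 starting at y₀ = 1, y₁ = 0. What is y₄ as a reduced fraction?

7832673/18958399

g(1) = 4, g(0) = −2. y₂ = 0 − (−2)·(0 − 1)/((−2) − 4) = 1/3.
g(0) = −2, g(1/3) = −40/81. y₃ = (1/3) − (−40/81)·((1/3) − 0)/((−40/81) − (−2)) = 27/61.
g(1/3) = −40/81, g(27/61) = 2524720/13845841. y₄ = (27/61) − (2524720/13845841)·((27/61) − (1/3))/((2524720/13845841) − (−40/81)) = 7832673/18958399.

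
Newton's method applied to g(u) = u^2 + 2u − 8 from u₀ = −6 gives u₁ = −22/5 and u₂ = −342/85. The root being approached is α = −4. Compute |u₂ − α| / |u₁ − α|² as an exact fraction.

5/34

u₁ − α = −22/5 − (−4) = −22/5 + 4 = −2/5, so |u₁ − α| = 2/5.
u₂ − α = −342/85 − (−4) = −342/85 + 4 = −2/85, so |u₂ − α| = 2/85.
|u₁ − α|² = 4/25.
Ratio = (2/85) / (4/25) = 5/34.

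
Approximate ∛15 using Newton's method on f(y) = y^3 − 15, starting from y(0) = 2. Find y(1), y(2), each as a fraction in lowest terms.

f'(y) = 3y^2.
f(2) = −7, f'(2) = 12, so y(1) = 2 − (−7)/12 = 31/12.
f(31/12) = 3871/1728, f'(31/12) = 961/48, so y(2) = (31/12) − (3871/1728)/(961/48) = 42751/17298.

y(1) = 31/12, y(2) = 42751/17298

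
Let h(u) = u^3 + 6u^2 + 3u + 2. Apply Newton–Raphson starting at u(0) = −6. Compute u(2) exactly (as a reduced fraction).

h'(u) = 3u^2 + 12u + 3.
h(−6) = −16, h'(−6) = 39, so u(1) = (−6) − (−16)/39 = −218/39.
h(−218/39) = −115712/59319, h'(−218/39) = 15037/507, so u(2) = (−218/39) − (−115712/59319)/(15037/507) = −9718486/1759329.

−9718486/1759329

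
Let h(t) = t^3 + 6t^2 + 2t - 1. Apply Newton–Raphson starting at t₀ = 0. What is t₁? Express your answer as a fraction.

1/2

h'(t) = 3t^2 + 12t + 2.
h(0) = -1, h'(0) = 2, so t₁ = 0 - (-1)/2 = 1/2.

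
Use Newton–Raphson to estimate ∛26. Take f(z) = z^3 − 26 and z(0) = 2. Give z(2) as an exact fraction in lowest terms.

f'(z) = 3z^2.
f(2) = −18, f'(2) = 12, so z(1) = 2 − (−18)/12 = 7/2.
f(7/2) = 135/8, f'(7/2) = 147/4, so z(2) = (7/2) − (135/8)/(147/4) = 149/49.

149/49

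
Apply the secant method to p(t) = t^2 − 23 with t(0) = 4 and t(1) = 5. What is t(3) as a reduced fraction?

p(4) = −7, p(5) = 2. t(2) = 5 − 2·(5 − 4)/(2 − (−7)) = 43/9.
p(5) = 2, p(43/9) = −14/81. t(3) = (43/9) − (−14/81)·((43/9) − 5)/((−14/81) − 2) = 211/44.

211/44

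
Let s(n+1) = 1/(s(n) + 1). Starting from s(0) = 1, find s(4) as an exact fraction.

5/8

s(1) = 1/(1 + 1) = 1/2.
s(2) = 1/(1/2 + 1) = 2/3.
s(3) = 1/(2/3 + 1) = 3/5.
s(4) = 1/(3/5 + 1) = 5/8.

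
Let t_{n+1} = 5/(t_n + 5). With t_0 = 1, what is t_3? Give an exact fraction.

35/41

t_1 = 5/(1 + 5) = 5/6.
t_2 = 5/(5/6 + 5) = 6/7.
t_3 = 5/(6/7 + 5) = 35/41.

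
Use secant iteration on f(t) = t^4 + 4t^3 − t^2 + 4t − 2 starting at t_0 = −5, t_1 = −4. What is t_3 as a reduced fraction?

−53318212/11836817

f(−5) = 78, f(−4) = −34. t_2 = (−4) − (−34)·((−4) − (−5))/((−34) − 78) = −241/56.
f(−4) = −34, f(−241/56) = −133146975/9834496. t_3 = (−241/56) − (−133146975/9834496)·((−241/56) − (−4))/((−133146975/9834496) − (−34)) = −53318212/11836817.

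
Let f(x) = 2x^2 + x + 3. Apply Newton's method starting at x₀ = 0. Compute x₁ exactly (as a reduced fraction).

−3

f'(x) = 4x + 1.
f(0) = 3, f'(0) = 1, so x₁ = 0 − 3/1 = −3.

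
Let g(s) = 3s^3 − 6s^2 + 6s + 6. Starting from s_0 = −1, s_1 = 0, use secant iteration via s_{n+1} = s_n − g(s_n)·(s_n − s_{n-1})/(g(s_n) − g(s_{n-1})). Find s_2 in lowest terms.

−2/5

g(−1) = −9, g(0) = 6. s_2 = 0 − 6·(0 − (−1))/(6 − (−9)) = −2/5.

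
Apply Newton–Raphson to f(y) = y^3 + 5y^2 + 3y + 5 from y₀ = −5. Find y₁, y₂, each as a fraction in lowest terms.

f'(y) = 3y^2 + 10y + 3.
f(−5) = −10, f'(−5) = 28, so y₁ = (−5) − (−10)/28 = −65/14.
f(−65/14) = −3375/2744, f'(−65/14) = 4163/196, so y₂ = (−65/14) − (−3375/2744)/(4163/196) = −133610/29141.

y₁ = −65/14, y₂ = −133610/29141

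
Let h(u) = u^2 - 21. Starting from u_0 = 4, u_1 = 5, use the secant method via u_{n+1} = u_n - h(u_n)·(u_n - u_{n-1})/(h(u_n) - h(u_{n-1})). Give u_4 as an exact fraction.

h(4) = -5, h(5) = 4. u_2 = 5 - 4·(5 - 4)/(4 - (-5)) = 41/9.
h(5) = 4, h(41/9) = -20/81. u_3 = (41/9) - (-20/81)·((41/9) - 5)/((-20/81) - 4) = 197/43.
h(41/9) = -20/81, h(197/43) = -20/1849. u_4 = (197/43) - (-20/1849)·((197/43) - (41/9))/((-20/1849) - (-20/81)) = 4051/884.

4051/884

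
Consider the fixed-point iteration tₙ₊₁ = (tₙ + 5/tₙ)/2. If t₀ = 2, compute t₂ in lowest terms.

161/72

t₁ = (2 + 5/2)/2 = 9/4.
t₂ = (9/4 + 5/(9/4))/2 = 161/72.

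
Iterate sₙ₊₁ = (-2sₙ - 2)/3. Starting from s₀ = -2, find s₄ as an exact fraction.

s₁ = (-2·(-2) - 2)/3 = 2/3.
s₂ = (-2·(2/3) - 2)/3 = -10/9.
s₃ = (-2·(-10/9) - 2)/3 = 2/27.
s₄ = (-2·(2/27) - 2)/3 = -58/81.

-58/81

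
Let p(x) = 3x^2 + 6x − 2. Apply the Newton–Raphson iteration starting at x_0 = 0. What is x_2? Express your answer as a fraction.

7/24

p'(x) = 6x + 6.
p(0) = −2, p'(0) = 6, so x_1 = 0 − (−2)/6 = 1/3.
p(1/3) = 1/3, p'(1/3) = 8, so x_2 = (1/3) − (1/3)/8 = 7/24.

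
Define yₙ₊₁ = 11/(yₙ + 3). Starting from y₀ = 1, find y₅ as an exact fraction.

y₁ = 11/(1 + 3) = 11/4.
y₂ = 11/(11/4 + 3) = 44/23.
y₃ = 11/(44/23 + 3) = 253/113.
y₄ = 11/(253/113 + 3) = 1243/592.
y₅ = 11/(1243/592 + 3) = 6512/3019.

6512/3019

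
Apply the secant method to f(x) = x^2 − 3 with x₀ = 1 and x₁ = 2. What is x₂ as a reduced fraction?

f(1) = −2, f(2) = 1. x₂ = 2 − 1·(2 − 1)/(1 − (−2)) = 5/3.

5/3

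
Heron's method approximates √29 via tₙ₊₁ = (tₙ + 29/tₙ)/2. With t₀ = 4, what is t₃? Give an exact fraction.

t₁ = (4 + 29/4)/2 = 45/8.
t₂ = (45/8 + 29/(45/8))/2 = 3881/720.
t₃ = (3881/720 + 29/(3881/720))/2 = 30095761/5588640.

30095761/5588640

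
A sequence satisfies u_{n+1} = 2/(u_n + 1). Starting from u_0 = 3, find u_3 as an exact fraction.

6/7

u_1 = 2/(3 + 1) = 1/2.
u_2 = 2/(1/2 + 1) = 4/3.
u_3 = 2/(4/3 + 1) = 6/7.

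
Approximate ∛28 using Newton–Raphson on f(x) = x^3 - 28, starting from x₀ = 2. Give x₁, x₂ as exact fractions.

x₁ = 11/3, x₂ = 3418/1089

f'(x) = 3x^2.
f(2) = -20, f'(2) = 12, so x₁ = 2 - (-20)/12 = 11/3.
f(11/3) = 575/27, f'(11/3) = 121/3, so x₂ = (11/3) - (575/27)/(121/3) = 3418/1089.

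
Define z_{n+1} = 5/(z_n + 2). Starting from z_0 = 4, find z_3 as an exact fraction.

85/64

z_1 = 5/(4 + 2) = 5/6.
z_2 = 5/(5/6 + 2) = 30/17.
z_3 = 5/(30/17 + 2) = 85/64.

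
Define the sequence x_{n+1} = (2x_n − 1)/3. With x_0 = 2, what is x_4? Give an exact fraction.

x_1 = (2·2 − 1)/3 = 1.
x_2 = (2·1 − 1)/3 = 1/3.
x_3 = (2·(1/3) − 1)/3 = −1/9.
x_4 = (2·(−1/9) − 1)/3 = −11/27.

−11/27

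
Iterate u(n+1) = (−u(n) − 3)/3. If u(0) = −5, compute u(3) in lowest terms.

u(1) = (−(−5) − 3)/3 = 2/3.
u(2) = (−(2/3) − 3)/3 = −11/9.
u(3) = (−(−11/9) − 3)/3 = −16/27.

−16/27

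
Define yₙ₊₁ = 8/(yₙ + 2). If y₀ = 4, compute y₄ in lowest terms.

44/21

y₁ = 8/(4 + 2) = 4/3.
y₂ = 8/(4/3 + 2) = 12/5.
y₃ = 8/(12/5 + 2) = 20/11.
y₄ = 8/(20/11 + 2) = 44/21.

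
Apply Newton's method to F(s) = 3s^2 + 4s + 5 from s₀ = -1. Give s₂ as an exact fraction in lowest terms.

-1/5

F'(s) = 6s + 4.
F(-1) = 4, F'(-1) = -2, so s₁ = (-1) - 4/(-2) = 1.
F(1) = 12, F'(1) = 10, so s₂ = 1 - 12/10 = -1/5.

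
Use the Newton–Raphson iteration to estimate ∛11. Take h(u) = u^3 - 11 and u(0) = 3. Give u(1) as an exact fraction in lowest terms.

65/27

h'(u) = 3u^2.
h(3) = 16, h'(3) = 27, so u(1) = 3 - 16/27 = 65/27.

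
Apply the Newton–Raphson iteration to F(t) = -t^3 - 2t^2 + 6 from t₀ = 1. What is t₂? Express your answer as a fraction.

2729/2030

F'(t) = -3t^2 - 4t.
F(1) = 3, F'(1) = -7, so t₁ = 1 - 3/(-7) = 10/7.
F(10/7) = -342/343, F'(10/7) = -580/49, so t₂ = (10/7) - (-342/343)/(-580/49) = 2729/2030.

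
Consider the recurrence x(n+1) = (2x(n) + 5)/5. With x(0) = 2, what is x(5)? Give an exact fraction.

5219/3125

x(1) = (2·2 + 5)/5 = 9/5.
x(2) = (2·(9/5) + 5)/5 = 43/25.
x(3) = (2·(43/25) + 5)/5 = 211/125.
x(4) = (2·(211/125) + 5)/5 = 1047/625.
x(5) = (2·(1047/625) + 5)/5 = 5219/3125.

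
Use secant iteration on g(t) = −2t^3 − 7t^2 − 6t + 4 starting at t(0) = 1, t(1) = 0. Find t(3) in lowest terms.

450/901

g(1) = −11, g(0) = 4. t(2) = 0 − 4·(0 − 1)/(4 − (−11)) = 4/15.
g(0) = 4, g(4/15) = 6292/3375. t(3) = (4/15) − (6292/3375)·((4/15) − 0)/((6292/3375) − 4) = 450/901.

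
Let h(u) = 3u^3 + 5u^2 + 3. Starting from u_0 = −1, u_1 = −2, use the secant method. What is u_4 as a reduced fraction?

−8438662/4362047

h(−1) = 5, h(−2) = −1. u_2 = (−2) − (−1)·((−2) − (−1))/((−1) − 5) = −11/6.
h(−2) = −1, h(−11/6) = 95/72. u_3 = (−11/6) − (95/72)·((−11/6) − (−2))/((95/72) − (−1)) = −322/167.
h(−11/6) = 95/72, h(−322/167) = 389785/4657463. u_4 = (−322/167) − (389785/4657463)·((−322/167) − (−11/6))/((389785/4657463) − (95/72)) = −8438662/4362047.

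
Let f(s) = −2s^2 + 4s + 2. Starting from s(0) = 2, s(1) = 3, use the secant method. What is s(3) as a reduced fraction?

12/5

f(2) = 2, f(3) = −4. s(2) = 3 − (−4)·(3 − 2)/((−4) − 2) = 7/3.
f(3) = −4, f(7/3) = 4/9. s(3) = (7/3) − (4/9)·((7/3) − 3)/((4/9) − (−4)) = 12/5.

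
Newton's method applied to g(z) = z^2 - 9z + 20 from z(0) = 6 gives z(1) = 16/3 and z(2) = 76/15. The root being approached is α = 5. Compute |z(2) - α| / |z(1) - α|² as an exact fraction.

z(1) - α = 16/3 - 5 = 1/3, so |z(1) - α| = 1/3.
z(2) - α = 76/15 - 5 = 1/15, so |z(2) - α| = 1/15.
|z(1) - α|² = 1/9.
Ratio = (1/15) / (1/9) = 3/5.

3/5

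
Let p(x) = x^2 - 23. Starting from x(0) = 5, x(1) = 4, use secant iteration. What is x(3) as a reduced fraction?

p(5) = 2, p(4) = -7. x(2) = 4 - (-7)·(4 - 5)/((-7) - 2) = 43/9.
p(4) = -7, p(43/9) = -14/81. x(3) = (43/9) - (-14/81)·((43/9) - 4)/((-14/81) - (-7)) = 379/79.

379/79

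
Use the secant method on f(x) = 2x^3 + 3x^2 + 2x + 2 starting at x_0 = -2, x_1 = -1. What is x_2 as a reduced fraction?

f(-2) = -6, f(-1) = 1. x_2 = (-1) - 1·((-1) - (-2))/(1 - (-6)) = -8/7.

-8/7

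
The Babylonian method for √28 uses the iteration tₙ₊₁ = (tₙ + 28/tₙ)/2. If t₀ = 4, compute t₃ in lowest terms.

t₁ = (4 + 28/4)/2 = 11/2.
t₂ = (11/2 + 28/(11/2))/2 = 233/44.
t₃ = (233/44 + 28/(233/44))/2 = 108497/20504.

108497/20504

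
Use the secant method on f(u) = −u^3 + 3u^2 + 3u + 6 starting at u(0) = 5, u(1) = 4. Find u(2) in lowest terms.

f(5) = −29, f(4) = 2. u(2) = 4 − 2·(4 − 5)/(2 − (−29)) = 126/31.

126/31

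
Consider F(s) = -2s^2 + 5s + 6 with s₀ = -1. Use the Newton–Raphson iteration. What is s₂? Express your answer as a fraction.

F'(s) = -4s + 5.
F(-1) = -1, F'(-1) = 9, so s₁ = (-1) - (-1)/9 = -8/9.
F(-8/9) = -2/81, F'(-8/9) = 77/9, so s₂ = (-8/9) - (-2/81)/(77/9) = -614/693.

-614/693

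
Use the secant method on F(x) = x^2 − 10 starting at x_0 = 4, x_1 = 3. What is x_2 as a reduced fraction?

22/7

F(4) = 6, F(3) = −1. x_2 = 3 − (−1)·(3 − 4)/((−1) − 6) = 22/7.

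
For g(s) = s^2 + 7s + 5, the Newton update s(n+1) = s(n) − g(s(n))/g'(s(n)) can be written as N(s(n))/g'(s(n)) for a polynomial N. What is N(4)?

11

g'(s) = 2s + 7.
N(s) = s·g'(s) − g(s) = s·(2s + 7) − (s^2 + 7s + 5) = s^2 − 5.
N(4) = 11.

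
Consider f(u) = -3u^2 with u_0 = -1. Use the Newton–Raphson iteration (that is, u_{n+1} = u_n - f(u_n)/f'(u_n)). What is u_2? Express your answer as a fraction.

f'(u) = -6u.
f(-1) = -3, f'(-1) = 6, so u_1 = (-1) - (-3)/6 = -1/2.
f(-1/2) = -3/4, f'(-1/2) = 3, so u_2 = (-1/2) - (-3/4)/3 = -1/4.

-1/4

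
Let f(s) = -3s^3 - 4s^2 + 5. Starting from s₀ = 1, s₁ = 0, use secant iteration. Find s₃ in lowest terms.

f(1) = -2, f(0) = 5. s₂ = 0 - 5·(0 - 1)/(5 - (-2)) = 5/7.
f(0) = 5, f(5/7) = 640/343. s₃ = (5/7) - (640/343)·((5/7) - 0)/((640/343) - 5) = 49/43.

49/43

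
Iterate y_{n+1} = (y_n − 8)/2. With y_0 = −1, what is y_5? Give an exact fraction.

y_1 = ((−1) − 8)/2 = −9/2.
y_2 = ((−9/2) − 8)/2 = −25/4.
y_3 = ((−25/4) − 8)/2 = −57/8.
y_4 = ((−57/8) − 8)/2 = −121/16.
y_5 = ((−121/16) − 8)/2 = −249/32.

−249/32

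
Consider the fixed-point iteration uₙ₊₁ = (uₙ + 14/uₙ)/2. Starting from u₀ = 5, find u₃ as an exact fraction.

u₁ = (5 + 14/5)/2 = 39/10.
u₂ = (39/10 + 14/(39/10))/2 = 2921/780.
u₃ = (2921/780 + 14/(2921/780))/2 = 17049841/4556760.

17049841/4556760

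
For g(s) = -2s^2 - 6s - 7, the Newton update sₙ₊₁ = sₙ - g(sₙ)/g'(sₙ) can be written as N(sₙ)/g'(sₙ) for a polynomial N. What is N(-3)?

g'(s) = -4s - 6.
N(s) = s·g'(s) - g(s) = s·(-4s - 6) - (-2s^2 - 6s - 7) = -2s^2 + 7.
N(-3) = -11.

-11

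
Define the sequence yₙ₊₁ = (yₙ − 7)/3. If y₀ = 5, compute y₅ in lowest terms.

y₁ = (5 − 7)/3 = −2/3.
y₂ = ((−2/3) − 7)/3 = −23/9.
y₃ = ((−23/9) − 7)/3 = −86/27.
y₄ = ((−86/27) − 7)/3 = −275/81.
y₅ = ((−275/81) − 7)/3 = −842/243.

−842/243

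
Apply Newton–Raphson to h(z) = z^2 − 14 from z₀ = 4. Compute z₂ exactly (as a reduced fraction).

h'(z) = 2z.
h(4) = 2, h'(4) = 8, so z₁ = 4 − 2/8 = 15/4.
h(15/4) = 1/16, h'(15/4) = 15/2, so z₂ = (15/4) − (1/16)/(15/2) = 449/120.

449/120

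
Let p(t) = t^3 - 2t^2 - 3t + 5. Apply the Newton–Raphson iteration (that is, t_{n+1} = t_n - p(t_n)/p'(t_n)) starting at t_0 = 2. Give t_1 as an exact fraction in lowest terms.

3

p'(t) = 3t^2 - 4t - 3.
p(2) = -1, p'(2) = 1, so t_1 = 2 - (-1)/1 = 3.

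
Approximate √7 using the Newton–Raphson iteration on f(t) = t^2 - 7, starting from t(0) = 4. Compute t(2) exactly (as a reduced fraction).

977/368

f'(t) = 2t.
f(4) = 9, f'(4) = 8, so t(1) = 4 - 9/8 = 23/8.
f(23/8) = 81/64, f'(23/8) = 23/4, so t(2) = (23/8) - (81/64)/(23/4) = 977/368.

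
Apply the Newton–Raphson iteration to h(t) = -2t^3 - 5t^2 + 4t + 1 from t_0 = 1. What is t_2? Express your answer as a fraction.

h'(t) = -6t^2 - 10t + 4.
h(1) = -2, h'(1) = -12, so t_1 = 1 - (-2)/(-12) = 5/6.
h(5/6) = -8/27, h'(5/6) = -17/2, so t_2 = (5/6) - (-8/27)/(-17/2) = 733/918.

733/918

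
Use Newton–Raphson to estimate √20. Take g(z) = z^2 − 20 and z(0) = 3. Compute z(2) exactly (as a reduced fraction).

1561/348

g'(z) = 2z.
g(3) = −11, g'(3) = 6, so z(1) = 3 − (−11)/6 = 29/6.
g(29/6) = 121/36, g'(29/6) = 29/3, so z(2) = (29/6) − (121/36)/(29/3) = 1561/348.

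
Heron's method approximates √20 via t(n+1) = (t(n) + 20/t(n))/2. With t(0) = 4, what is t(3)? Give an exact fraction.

51841/11592

t(1) = (4 + 20/4)/2 = 9/2.
t(2) = (9/2 + 20/(9/2))/2 = 161/36.
t(3) = (161/36 + 20/(161/36))/2 = 51841/11592.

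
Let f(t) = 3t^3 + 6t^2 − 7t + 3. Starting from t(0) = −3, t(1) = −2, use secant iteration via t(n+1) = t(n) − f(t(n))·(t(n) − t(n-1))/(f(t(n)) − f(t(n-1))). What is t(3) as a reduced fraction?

f(−3) = −3, f(−2) = 17. t(2) = (−2) − 17·((−2) − (−3))/(17 − (−3)) = −57/20.
f(−2) = 17, f(−57/20) = 17901/8000. t(3) = (−57/20) − (17901/8000)·((−57/20) − (−2))/((17901/8000) − 17) = −20694/6947.

−20694/6947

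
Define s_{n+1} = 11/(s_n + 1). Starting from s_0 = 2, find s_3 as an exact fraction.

s_1 = 11/(2 + 1) = 11/3.
s_2 = 11/(11/3 + 1) = 33/14.
s_3 = 11/(33/14 + 1) = 154/47.

154/47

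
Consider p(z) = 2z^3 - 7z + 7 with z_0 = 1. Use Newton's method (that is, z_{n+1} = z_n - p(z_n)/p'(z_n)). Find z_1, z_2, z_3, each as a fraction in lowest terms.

z_1 = 3, z_2 = 101/47, z_3 = 3394443/2149921

p'(z) = 6z^2 - 7.
p(1) = 2, p'(1) = -1, so z_1 = 1 - 2/(-1) = 3.
p(3) = 40, p'(3) = 47, so z_2 = 3 - 40/47 = 101/47.
p(101/47) = 1225600/103823, p'(101/47) = 45743/2209, so z_3 = (101/47) - (1225600/103823)/(45743/2209) = 3394443/2149921.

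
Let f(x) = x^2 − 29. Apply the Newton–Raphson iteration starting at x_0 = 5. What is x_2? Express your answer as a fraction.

f'(x) = 2x.
f(5) = −4, f'(5) = 10, so x_1 = 5 − (−4)/10 = 27/5.
f(27/5) = 4/25, f'(27/5) = 54/5, so x_2 = (27/5) − (4/25)/(54/5) = 727/135.

727/135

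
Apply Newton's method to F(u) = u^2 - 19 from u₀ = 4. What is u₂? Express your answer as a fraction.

F'(u) = 2u.
F(4) = -3, F'(4) = 8, so u₁ = 4 - (-3)/8 = 35/8.
F(35/8) = 9/64, F'(35/8) = 35/4, so u₂ = (35/8) - (9/64)/(35/4) = 2441/560.

2441/560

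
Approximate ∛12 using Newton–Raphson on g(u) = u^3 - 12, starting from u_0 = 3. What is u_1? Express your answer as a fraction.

22/9

g'(u) = 3u^2.
g(3) = 15, g'(3) = 27, so u_1 = 3 - 15/27 = 22/9.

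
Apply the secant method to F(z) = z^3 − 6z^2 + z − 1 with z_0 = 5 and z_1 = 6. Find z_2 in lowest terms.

151/26

F(5) = −21, F(6) = 5. z_2 = 6 − 5·(6 − 5)/(5 − (−21)) = 151/26.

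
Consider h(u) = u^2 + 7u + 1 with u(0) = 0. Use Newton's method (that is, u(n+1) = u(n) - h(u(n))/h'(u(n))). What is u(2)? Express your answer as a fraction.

-48/329

h'(u) = 2u + 7.
h(0) = 1, h'(0) = 7, so u(1) = 0 - 1/7 = -1/7.
h(-1/7) = 1/49, h'(-1/7) = 47/7, so u(2) = (-1/7) - (1/49)/(47/7) = -48/329.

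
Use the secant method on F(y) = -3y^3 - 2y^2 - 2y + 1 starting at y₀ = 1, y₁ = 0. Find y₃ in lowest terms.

F(1) = -6, F(0) = 1. y₂ = 0 - 1·(0 - 1)/(1 - (-6)) = 1/7.
F(0) = 1, F(1/7) = 228/343. y₃ = (1/7) - (228/343)·((1/7) - 0)/((228/343) - 1) = 49/115.

49/115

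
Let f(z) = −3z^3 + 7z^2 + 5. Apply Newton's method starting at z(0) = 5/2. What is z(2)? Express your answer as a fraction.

305285/118184

f'(z) = −9z^2 + 14z.
f(5/2) = 15/8, f'(5/2) = −85/4, so z(1) = (5/2) − (15/8)/(−85/4) = 44/17.
f(44/17) = −603/4913, f'(44/17) = −6952/289, so z(2) = (44/17) − (−603/4913)/(−6952/289) = 305285/118184.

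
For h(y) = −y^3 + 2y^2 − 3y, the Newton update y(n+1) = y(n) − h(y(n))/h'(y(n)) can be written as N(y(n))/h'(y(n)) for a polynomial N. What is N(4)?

h'(y) = −3y^2 + 4y − 3.
N(y) = y·h'(y) − h(y) = y·(−3y^2 + 4y − 3) − (−y^3 + 2y^2 − 3y) = −2y^3 + 2y^2.
N(4) = −96.

−96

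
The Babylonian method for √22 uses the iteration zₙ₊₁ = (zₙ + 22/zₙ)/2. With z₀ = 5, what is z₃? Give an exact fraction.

z₁ = (5 + 22/5)/2 = 47/10.
z₂ = (47/10 + 22/(47/10))/2 = 4409/940.
z₃ = (4409/940 + 22/(4409/940))/2 = 38878481/8288920.

38878481/8288920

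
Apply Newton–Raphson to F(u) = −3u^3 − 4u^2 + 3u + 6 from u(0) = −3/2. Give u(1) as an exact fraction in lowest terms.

F'(u) = −9u^2 − 8u + 3.
F(−3/2) = 21/8, F'(−3/2) = −21/4, so u(1) = (−3/2) − (21/8)/(−21/4) = −1.

−1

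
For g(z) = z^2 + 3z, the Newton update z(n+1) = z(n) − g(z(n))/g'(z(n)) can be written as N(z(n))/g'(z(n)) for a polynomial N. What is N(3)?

9

g'(z) = 2z + 3.
N(z) = z·g'(z) − g(z) = z·(2z + 3) − (z^2 + 3z) = z^2.
N(3) = 9.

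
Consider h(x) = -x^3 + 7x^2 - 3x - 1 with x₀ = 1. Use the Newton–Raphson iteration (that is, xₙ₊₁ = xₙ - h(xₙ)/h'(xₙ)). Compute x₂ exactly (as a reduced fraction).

131/186

h'(x) = -3x^2 + 14x - 3.
h(1) = 2, h'(1) = 8, so x₁ = 1 - 2/8 = 3/4.
h(3/4) = 17/64, h'(3/4) = 93/16, so x₂ = (3/4) - (17/64)/(93/16) = 131/186.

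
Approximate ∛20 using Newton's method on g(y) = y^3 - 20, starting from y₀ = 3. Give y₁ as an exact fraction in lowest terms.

74/27

g'(y) = 3y^2.
g(3) = 7, g'(3) = 27, so y₁ = 3 - 7/27 = 74/27.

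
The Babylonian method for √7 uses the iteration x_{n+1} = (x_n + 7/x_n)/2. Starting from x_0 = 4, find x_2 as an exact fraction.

977/368

x_1 = (4 + 7/4)/2 = 23/8.
x_2 = (23/8 + 7/(23/8))/2 = 977/368.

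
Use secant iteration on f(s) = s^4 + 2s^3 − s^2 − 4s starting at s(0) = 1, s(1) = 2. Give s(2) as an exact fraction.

f(1) = −2, f(2) = 20. s(2) = 2 − 20·(2 − 1)/(20 − (−2)) = 12/11.

12/11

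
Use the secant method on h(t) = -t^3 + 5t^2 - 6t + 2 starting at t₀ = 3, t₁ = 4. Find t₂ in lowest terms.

13/4

h(3) = 2, h(4) = -6. t₂ = 4 - (-6)·(4 - 3)/((-6) - 2) = 13/4.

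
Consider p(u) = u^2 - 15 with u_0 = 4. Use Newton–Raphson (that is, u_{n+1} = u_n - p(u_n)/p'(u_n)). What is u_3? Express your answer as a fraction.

p'(u) = 2u.
p(4) = 1, p'(4) = 8, so u_1 = 4 - 1/8 = 31/8.
p(31/8) = 1/64, p'(31/8) = 31/4, so u_2 = (31/8) - (1/64)/(31/4) = 1921/496.
p(1921/496) = 1/246016, p'(1921/496) = 1921/248, so u_3 = (1921/496) - (1/246016)/(1921/248) = 7380481/1905632.

7380481/1905632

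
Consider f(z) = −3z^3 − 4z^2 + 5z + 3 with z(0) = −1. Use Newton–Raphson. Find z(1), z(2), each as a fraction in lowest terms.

z(1) = −1/4, z(2) = −101/206

f'(z) = −9z^2 − 8z + 5.
f(−1) = −3, f'(−1) = 4, so z(1) = (−1) − (−3)/4 = −1/4.
f(−1/4) = 99/64, f'(−1/4) = 103/16, so z(2) = (−1/4) − (99/64)/(103/16) = −101/206.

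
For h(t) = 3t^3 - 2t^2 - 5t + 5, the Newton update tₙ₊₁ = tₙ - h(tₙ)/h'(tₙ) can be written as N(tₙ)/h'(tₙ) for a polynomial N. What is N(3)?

139

h'(t) = 9t^2 - 4t - 5.
N(t) = t·h'(t) - h(t) = t·(9t^2 - 4t - 5) - (3t^3 - 2t^2 - 5t + 5) = 6t^3 - 2t^2 - 5.
N(3) = 139.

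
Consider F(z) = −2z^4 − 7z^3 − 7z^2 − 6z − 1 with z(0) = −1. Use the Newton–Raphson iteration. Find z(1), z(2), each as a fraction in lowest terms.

F'(z) = −8z^3 − 21z^2 − 14z − 6.
F(−1) = 3, F'(−1) = −5, so z(1) = (−1) − 3/(−5) = −2/5.
F(−2/5) = 423/625, F'(−2/5) = −406/125, so z(2) = (−2/5) − (423/625)/(−406/125) = −389/2030.

z(1) = −2/5, z(2) = −389/2030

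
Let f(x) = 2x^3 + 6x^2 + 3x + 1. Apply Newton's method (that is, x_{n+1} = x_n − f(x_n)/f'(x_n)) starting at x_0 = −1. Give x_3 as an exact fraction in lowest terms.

17185/23949

f'(x) = 6x^2 + 12x + 3.
f(−1) = 2, f'(−1) = −3, so x_1 = (−1) − 2/(−3) = −1/3.
f(−1/3) = 16/27, f'(−1/3) = −1/3, so x_2 = (−1/3) − (16/27)/(−1/3) = 13/9.
f(13/9) = 17408/729, f'(13/9) = 887/27, so x_3 = (13/9) − (17408/729)/(887/27) = 17185/23949.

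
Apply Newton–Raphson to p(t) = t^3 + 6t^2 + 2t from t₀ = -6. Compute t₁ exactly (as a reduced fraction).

p'(t) = 3t^2 + 12t + 2.
p(-6) = -12, p'(-6) = 38, so t₁ = (-6) - (-12)/38 = -108/19.

-108/19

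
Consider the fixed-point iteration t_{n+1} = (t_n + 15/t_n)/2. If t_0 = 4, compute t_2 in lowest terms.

t_1 = (4 + 15/4)/2 = 31/8.
t_2 = (31/8 + 15/(31/8))/2 = 1921/496.

1921/496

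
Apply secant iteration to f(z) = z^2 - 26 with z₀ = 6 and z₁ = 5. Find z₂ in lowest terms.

56/11

f(6) = 10, f(5) = -1. z₂ = 5 - (-1)·(5 - 6)/((-1) - 10) = 56/11.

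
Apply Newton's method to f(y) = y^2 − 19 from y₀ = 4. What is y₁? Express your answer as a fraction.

35/8

f'(y) = 2y.
f(4) = −3, f'(4) = 8, so y₁ = 4 − (−3)/8 = 35/8.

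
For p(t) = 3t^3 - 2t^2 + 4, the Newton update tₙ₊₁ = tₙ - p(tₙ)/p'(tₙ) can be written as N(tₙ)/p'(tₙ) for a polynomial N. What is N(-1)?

p'(t) = 9t^2 - 4t.
N(t) = t·p'(t) - p(t) = t·(9t^2 - 4t) - (3t^3 - 2t^2 + 4) = 6t^3 - 2t^2 - 4.
N(-1) = -12.

-12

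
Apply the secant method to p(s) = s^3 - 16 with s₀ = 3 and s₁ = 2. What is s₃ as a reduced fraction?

p(3) = 11, p(2) = -8. s₂ = 2 - (-8)·(2 - 3)/((-8) - 11) = 46/19.
p(2) = -8, p(46/19) = -12408/6859. s₃ = (46/19) - (-12408/6859)·((46/19) - 2)/((-12408/6859) - (-8)) = 3376/1327.

3376/1327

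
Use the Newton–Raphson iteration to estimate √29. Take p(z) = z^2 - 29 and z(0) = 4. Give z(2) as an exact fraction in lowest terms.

p'(z) = 2z.
p(4) = -13, p'(4) = 8, so z(1) = 4 - (-13)/8 = 45/8.
p(45/8) = 169/64, p'(45/8) = 45/4, so z(2) = (45/8) - (169/64)/(45/4) = 3881/720.

3881/720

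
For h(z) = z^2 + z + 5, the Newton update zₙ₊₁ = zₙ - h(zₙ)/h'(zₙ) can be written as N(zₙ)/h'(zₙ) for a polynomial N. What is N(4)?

11

h'(z) = 2z + 1.
N(z) = z·h'(z) - h(z) = z·(2z + 1) - (z^2 + z + 5) = z^2 - 5.
N(4) = 11.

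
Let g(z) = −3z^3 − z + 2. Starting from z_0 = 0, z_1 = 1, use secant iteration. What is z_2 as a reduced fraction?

1/2

g(0) = 2, g(1) = −2. z_2 = 1 − (−2)·(1 − 0)/((−2) − 2) = 1/2.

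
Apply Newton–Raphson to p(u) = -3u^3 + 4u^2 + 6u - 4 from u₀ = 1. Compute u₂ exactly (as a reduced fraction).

266/485

p'(u) = -9u^2 + 8u + 6.
p(1) = 3, p'(1) = 5, so u₁ = 1 - 3/5 = 2/5.
p(2/5) = -144/125, p'(2/5) = 194/25, so u₂ = (2/5) - (-144/125)/(194/25) = 266/485.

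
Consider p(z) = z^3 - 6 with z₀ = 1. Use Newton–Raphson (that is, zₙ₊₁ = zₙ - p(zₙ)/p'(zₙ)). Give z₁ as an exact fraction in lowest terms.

8/3

p'(z) = 3z^2.
p(1) = -5, p'(1) = 3, so z₁ = 1 - (-5)/3 = 8/3.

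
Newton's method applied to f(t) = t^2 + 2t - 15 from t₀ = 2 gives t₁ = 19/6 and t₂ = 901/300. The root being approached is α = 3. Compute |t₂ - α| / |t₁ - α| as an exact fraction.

t₁ - α = 19/6 - 3 = 1/6, so |t₁ - α| = 1/6.
t₂ - α = 901/300 - 3 = 1/300, so |t₂ - α| = 1/300.
Ratio = (1/300) / (1/6) = 1/50.

1/50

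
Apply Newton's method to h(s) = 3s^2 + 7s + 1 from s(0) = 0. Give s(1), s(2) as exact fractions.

h'(s) = 6s + 7.
h(0) = 1, h'(0) = 7, so s(1) = 0 − 1/7 = −1/7.
h(−1/7) = 3/49, h'(−1/7) = 43/7, so s(2) = (−1/7) − (3/49)/(43/7) = −46/301.

s(1) = −1/7, s(2) = −46/301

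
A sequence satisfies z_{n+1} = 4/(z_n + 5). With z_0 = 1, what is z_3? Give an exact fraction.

68/97

z_1 = 4/(1 + 5) = 2/3.
z_2 = 4/(2/3 + 5) = 12/17.
z_3 = 4/(12/17 + 5) = 68/97.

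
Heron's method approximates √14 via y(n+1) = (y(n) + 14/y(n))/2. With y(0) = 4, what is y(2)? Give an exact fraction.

449/120

y(1) = (4 + 14/4)/2 = 15/4.
y(2) = (15/4 + 14/(15/4))/2 = 449/120.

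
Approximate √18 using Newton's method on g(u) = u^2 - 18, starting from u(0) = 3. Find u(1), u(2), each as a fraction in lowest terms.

g'(u) = 2u.
g(3) = -9, g'(3) = 6, so u(1) = 3 - (-9)/6 = 9/2.
g(9/2) = 9/4, g'(9/2) = 9, so u(2) = (9/2) - (9/4)/9 = 17/4.

u(1) = 9/2, u(2) = 17/4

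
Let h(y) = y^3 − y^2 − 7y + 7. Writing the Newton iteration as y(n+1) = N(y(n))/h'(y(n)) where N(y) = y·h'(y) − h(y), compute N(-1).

−10

h'(y) = 3y^2 − 2y − 7.
N(y) = y·h'(y) − h(y) = y·(3y^2 − 2y − 7) − (y^3 − y^2 − 7y + 7) = 2y^3 − y^2 − 7.
N(-1) = −10.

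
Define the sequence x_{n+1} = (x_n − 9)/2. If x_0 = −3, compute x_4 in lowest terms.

−69/8

x_1 = ((−3) − 9)/2 = −6.
x_2 = ((−6) − 9)/2 = −15/2.
x_3 = ((−15/2) − 9)/2 = −33/4.
x_4 = ((−33/4) − 9)/2 = −69/8.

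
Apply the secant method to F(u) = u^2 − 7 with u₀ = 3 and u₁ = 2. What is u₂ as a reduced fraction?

13/5

F(3) = 2, F(2) = −3. u₂ = 2 − (−3)·(2 − 3)/((−3) − 2) = 13/5.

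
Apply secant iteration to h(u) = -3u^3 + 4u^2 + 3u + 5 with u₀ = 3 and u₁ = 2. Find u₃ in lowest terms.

h(3) = -31, h(2) = 3. u₂ = 2 - 3·(2 - 3)/(3 - (-31)) = 71/34.
h(2) = 3, h(71/34) = 54591/39304. u₃ = (71/34) - (54591/39304)·((71/34) - 2)/((54591/39304) - 3) = 45682/21107.

45682/21107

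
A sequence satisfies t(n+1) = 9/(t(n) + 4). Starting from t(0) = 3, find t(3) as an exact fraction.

333/211

t(1) = 9/(3 + 4) = 9/7.
t(2) = 9/(9/7 + 4) = 63/37.
t(3) = 9/(63/37 + 4) = 333/211.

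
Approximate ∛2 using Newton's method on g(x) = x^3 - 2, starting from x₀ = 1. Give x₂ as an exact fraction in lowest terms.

91/72

g'(x) = 3x^2.
g(1) = -1, g'(1) = 3, so x₁ = 1 - (-1)/3 = 4/3.
g(4/3) = 10/27, g'(4/3) = 16/3, so x₂ = (4/3) - (10/27)/(16/3) = 91/72.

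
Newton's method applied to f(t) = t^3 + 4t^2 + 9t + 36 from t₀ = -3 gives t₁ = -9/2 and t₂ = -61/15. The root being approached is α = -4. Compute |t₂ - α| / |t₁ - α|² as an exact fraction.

t₁ - α = -9/2 - (-4) = -9/2 + 4 = -1/2, so |t₁ - α| = 1/2.
t₂ - α = -61/15 - (-4) = -61/15 + 4 = -1/15, so |t₂ - α| = 1/15.
|t₁ - α|² = 1/4.
Ratio = (1/15) / (1/4) = 4/15.

4/15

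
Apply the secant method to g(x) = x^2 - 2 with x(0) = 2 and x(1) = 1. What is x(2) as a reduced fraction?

g(2) = 2, g(1) = -1. x(2) = 1 - (-1)·(1 - 2)/((-1) - 2) = 4/3.

4/3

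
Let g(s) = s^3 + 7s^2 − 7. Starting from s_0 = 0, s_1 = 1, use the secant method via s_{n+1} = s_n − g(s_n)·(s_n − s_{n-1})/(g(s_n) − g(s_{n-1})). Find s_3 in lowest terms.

g(0) = −7, g(1) = 1. s_2 = 1 − 1·(1 − 0)/(1 − (−7)) = 7/8.
g(1) = 1, g(7/8) = −497/512. s_3 = (7/8) − (−497/512)·((7/8) − 1)/((−497/512) − 1) = 945/1009.

945/1009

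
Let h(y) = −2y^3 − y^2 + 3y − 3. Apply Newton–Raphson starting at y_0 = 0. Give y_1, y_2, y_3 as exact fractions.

y_1 = 1, y_2 = 2/5, y_3 = 323/155

h'(y) = −6y^2 − 2y + 3.
h(0) = −3, h'(0) = 3, so y_1 = 0 − (−3)/3 = 1.
h(1) = −3, h'(1) = −5, so y_2 = 1 − (−3)/(−5) = 2/5.
h(2/5) = −261/125, h'(2/5) = 31/25, so y_3 = (2/5) − (−261/125)/(31/25) = 323/155.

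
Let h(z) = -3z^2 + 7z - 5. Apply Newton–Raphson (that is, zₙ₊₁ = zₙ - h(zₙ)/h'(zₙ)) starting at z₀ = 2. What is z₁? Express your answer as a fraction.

7/5

h'(z) = -6z + 7.
h(2) = -3, h'(2) = -5, so z₁ = 2 - (-3)/(-5) = 7/5.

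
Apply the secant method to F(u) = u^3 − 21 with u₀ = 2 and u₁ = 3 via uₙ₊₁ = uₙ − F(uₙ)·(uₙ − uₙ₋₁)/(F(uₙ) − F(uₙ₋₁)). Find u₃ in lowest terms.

8035/2919

F(2) = −13, F(3) = 6. u₂ = 3 − 6·(3 − 2)/(6 − (−13)) = 51/19.
F(3) = 6, F(51/19) = −11388/6859. u₃ = (51/19) − (−11388/6859)·((51/19) − 3)/((−11388/6859) − 6) = 8035/2919.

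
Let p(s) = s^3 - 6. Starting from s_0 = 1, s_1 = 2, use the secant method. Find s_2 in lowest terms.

p(1) = -5, p(2) = 2. s_2 = 2 - 2·(2 - 1)/(2 - (-5)) = 12/7.

12/7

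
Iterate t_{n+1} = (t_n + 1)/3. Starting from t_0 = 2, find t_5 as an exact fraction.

41/81

t_1 = (2 + 1)/3 = 1.
t_2 = (1 + 1)/3 = 2/3.
t_3 = ((2/3) + 1)/3 = 5/9.
t_4 = ((5/9) + 1)/3 = 14/27.
t_5 = ((14/27) + 1)/3 = 41/81.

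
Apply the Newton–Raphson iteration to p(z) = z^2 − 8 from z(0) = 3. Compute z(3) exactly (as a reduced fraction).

665857/235416

p'(z) = 2z.
p(3) = 1, p'(3) = 6, so z(1) = 3 − 1/6 = 17/6.
p(17/6) = 1/36, p'(17/6) = 17/3, so z(2) = (17/6) − (1/36)/(17/3) = 577/204.
p(577/204) = 1/41616, p'(577/204) = 577/102, so z(3) = (577/204) − (1/41616)/(577/102) = 665857/235416.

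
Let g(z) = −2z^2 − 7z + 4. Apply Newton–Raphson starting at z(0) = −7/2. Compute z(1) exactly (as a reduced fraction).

g'(z) = −4z − 7.
g(−7/2) = 4, g'(−7/2) = 7, so z(1) = (−7/2) − 4/7 = −57/14.

−57/14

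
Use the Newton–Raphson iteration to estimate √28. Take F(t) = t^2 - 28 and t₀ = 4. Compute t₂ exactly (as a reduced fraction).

233/44

F'(t) = 2t.
F(4) = -12, F'(4) = 8, so t₁ = 4 - (-12)/8 = 11/2.
F(11/2) = 9/4, F'(11/2) = 11, so t₂ = (11/2) - (9/4)/11 = 233/44.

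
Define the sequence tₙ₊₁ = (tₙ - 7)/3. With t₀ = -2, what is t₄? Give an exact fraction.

t₁ = ((-2) - 7)/3 = -3.
t₂ = ((-3) - 7)/3 = -10/3.
t₃ = ((-10/3) - 7)/3 = -31/9.
t₄ = ((-31/9) - 7)/3 = -94/27.

-94/27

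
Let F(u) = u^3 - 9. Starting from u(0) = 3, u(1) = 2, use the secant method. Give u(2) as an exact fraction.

39/19

F(3) = 18, F(2) = -1. u(2) = 2 - (-1)·(2 - 3)/((-1) - 18) = 39/19.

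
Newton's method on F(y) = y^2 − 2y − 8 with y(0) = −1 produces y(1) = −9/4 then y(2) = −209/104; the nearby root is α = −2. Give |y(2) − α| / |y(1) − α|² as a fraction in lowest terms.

2/13

y(1) − α = −9/4 − (−2) = −9/4 + 2 = −1/4, so |y(1) − α| = 1/4.
y(2) − α = −209/104 − (−2) = −209/104 + 2 = −1/104, so |y(2) − α| = 1/104.
|y(1) − α|² = 1/16.
Ratio = (1/104) / (1/16) = 2/13.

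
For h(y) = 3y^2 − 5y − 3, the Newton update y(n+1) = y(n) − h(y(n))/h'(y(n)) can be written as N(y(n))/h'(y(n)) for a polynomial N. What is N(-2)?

15

h'(y) = 6y − 5.
N(y) = y·h'(y) − h(y) = y·(6y − 5) − (3y^2 − 5y − 3) = 3y^2 + 3.
N(-2) = 15.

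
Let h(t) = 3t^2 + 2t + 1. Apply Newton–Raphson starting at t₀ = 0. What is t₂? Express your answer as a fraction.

h'(t) = 6t + 2.
h(0) = 1, h'(0) = 2, so t₁ = 0 − 1/2 = −1/2.
h(−1/2) = 3/4, h'(−1/2) = −1, so t₂ = (−1/2) − (3/4)/(−1) = 1/4.

1/4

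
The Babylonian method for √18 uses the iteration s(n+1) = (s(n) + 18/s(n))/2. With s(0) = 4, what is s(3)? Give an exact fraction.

665857/156944

s(1) = (4 + 18/4)/2 = 17/4.
s(2) = (17/4 + 18/(17/4))/2 = 577/136.
s(3) = (577/136 + 18/(577/136))/2 = 665857/156944.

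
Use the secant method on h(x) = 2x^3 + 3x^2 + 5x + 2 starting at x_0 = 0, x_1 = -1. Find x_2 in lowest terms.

h(0) = 2, h(-1) = -2. x_2 = (-1) - (-2)·((-1) - 0)/((-2) - 2) = -1/2.

-1/2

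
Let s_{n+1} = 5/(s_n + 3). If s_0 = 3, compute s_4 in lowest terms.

s_1 = 5/(3 + 3) = 5/6.
s_2 = 5/(5/6 + 3) = 30/23.
s_3 = 5/(30/23 + 3) = 115/99.
s_4 = 5/(115/99 + 3) = 495/412.

495/412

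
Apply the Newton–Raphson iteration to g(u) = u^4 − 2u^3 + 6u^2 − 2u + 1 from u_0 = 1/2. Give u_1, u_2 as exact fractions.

u_1 = 1/16, u_2 = 64061/83392

g'(u) = 4u^3 − 6u^2 + 12u − 2.
g(1/2) = 21/16, g'(1/2) = 3, so u_1 = (1/2) − (21/16)/3 = 1/16.
g(1/16) = 58849/65536, g'(1/16) = −1303/1024, so u_2 = (1/16) − (58849/65536)/(−1303/1024) = 64061/83392.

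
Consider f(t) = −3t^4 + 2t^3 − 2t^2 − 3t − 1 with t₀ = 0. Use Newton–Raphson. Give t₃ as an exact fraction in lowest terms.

−182653/265215

f'(t) = −12t^3 + 6t^2 − 4t − 3.
f(0) = −1, f'(0) = −3, so t₁ = 0 − (−1)/(−3) = −1/3.
f(−1/3) = −1/3, f'(−1/3) = −5/9, so t₂ = (−1/3) − (−1/3)/(−5/9) = −14/15.
f(−14/15) = −2403/625, f'(−14/15) = 17681/1125, so t₃ = (−14/15) − (−2403/625)/(17681/1125) = −182653/265215.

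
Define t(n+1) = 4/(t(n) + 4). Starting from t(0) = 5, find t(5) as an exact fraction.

236/285

t(1) = 4/(5 + 4) = 4/9.
t(2) = 4/(4/9 + 4) = 9/10.
t(3) = 4/(9/10 + 4) = 40/49.
t(4) = 4/(40/49 + 4) = 49/59.
t(5) = 4/(49/59 + 4) = 236/285.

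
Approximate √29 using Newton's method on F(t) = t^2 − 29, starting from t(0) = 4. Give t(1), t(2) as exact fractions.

F'(t) = 2t.
F(4) = −13, F'(4) = 8, so t(1) = 4 − (−13)/8 = 45/8.
F(45/8) = 169/64, F'(45/8) = 45/4, so t(2) = (45/8) − (169/64)/(45/4) = 3881/720.

t(1) = 45/8, t(2) = 3881/720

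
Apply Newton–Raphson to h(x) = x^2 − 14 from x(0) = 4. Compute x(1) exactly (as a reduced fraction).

15/4

h'(x) = 2x.
h(4) = 2, h'(4) = 8, so x(1) = 4 − 2/8 = 15/4.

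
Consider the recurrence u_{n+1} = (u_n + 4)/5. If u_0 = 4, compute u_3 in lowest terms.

u_1 = (4 + 4)/5 = 8/5.
u_2 = ((8/5) + 4)/5 = 28/25.
u_3 = ((28/25) + 4)/5 = 128/125.

128/125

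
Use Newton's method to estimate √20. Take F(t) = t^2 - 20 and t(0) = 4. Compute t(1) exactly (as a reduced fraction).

F'(t) = 2t.
F(4) = -4, F'(4) = 8, so t(1) = 4 - (-4)/8 = 9/2.

9/2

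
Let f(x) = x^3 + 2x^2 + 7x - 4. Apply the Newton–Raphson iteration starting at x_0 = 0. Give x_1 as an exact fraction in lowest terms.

4/7

f'(x) = 3x^2 + 4x + 7.
f(0) = -4, f'(0) = 7, so x_1 = 0 - (-4)/7 = 4/7.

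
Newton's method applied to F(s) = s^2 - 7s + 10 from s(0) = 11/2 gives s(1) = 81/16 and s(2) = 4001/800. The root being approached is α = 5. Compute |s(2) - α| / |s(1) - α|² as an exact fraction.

8/25

s(1) - α = 81/16 - 5 = 1/16, so |s(1) - α| = 1/16.
s(2) - α = 4001/800 - 5 = 1/800, so |s(2) - α| = 1/800.
|s(1) - α|² = 1/256.
Ratio = (1/800) / (1/256) = 8/25.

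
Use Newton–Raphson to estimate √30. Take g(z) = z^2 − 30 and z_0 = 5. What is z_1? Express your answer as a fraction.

11/2

g'(z) = 2z.
g(5) = −5, g'(5) = 10, so z_1 = 5 − (−5)/10 = 11/2.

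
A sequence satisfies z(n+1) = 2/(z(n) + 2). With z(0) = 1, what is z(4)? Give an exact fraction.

z(1) = 2/(1 + 2) = 2/3.
z(2) = 2/(2/3 + 2) = 3/4.
z(3) = 2/(3/4 + 2) = 8/11.
z(4) = 2/(8/11 + 2) = 11/15.

11/15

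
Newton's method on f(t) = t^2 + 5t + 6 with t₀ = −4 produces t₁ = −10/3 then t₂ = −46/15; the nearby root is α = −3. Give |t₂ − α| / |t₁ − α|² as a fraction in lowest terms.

t₁ − α = −10/3 − (−3) = −10/3 + 3 = −1/3, so |t₁ − α| = 1/3.
t₂ − α = −46/15 − (−3) = −46/15 + 3 = −1/15, so |t₂ − α| = 1/15.
|t₁ − α|² = 1/9.
Ratio = (1/15) / (1/9) = 3/5.

3/5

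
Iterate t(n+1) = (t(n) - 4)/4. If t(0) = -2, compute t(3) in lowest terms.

t(1) = ((-2) - 4)/4 = -3/2.
t(2) = ((-3/2) - 4)/4 = -11/8.
t(3) = ((-11/8) - 4)/4 = -43/32.

-43/32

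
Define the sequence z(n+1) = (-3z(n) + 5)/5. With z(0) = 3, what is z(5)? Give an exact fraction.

z(1) = (-3·3 + 5)/5 = -4/5.
z(2) = (-3·(-4/5) + 5)/5 = 37/25.
z(3) = (-3·(37/25) + 5)/5 = 14/125.
z(4) = (-3·(14/125) + 5)/5 = 583/625.
z(5) = (-3·(583/625) + 5)/5 = 1376/3125.

1376/3125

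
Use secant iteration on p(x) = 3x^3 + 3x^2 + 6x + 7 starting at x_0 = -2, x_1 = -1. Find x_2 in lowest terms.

-19/18

p(-2) = -17, p(-1) = 1. x_2 = (-1) - 1·((-1) - (-2))/(1 - (-17)) = -19/18.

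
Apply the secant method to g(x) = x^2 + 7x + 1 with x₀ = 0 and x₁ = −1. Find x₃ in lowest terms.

−1/7

g(0) = 1, g(−1) = −5. x₂ = (−1) − (−5)·((−1) − 0)/((−5) − 1) = −1/6.
g(−1) = −5, g(−1/6) = −5/36. x₃ = (−1/6) − (−5/36)·((−1/6) − (−1))/((−5/36) − (−5)) = −1/7.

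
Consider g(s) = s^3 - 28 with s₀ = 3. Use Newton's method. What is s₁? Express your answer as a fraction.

82/27

g'(s) = 3s^2.
g(3) = -1, g'(3) = 27, so s₁ = 3 - (-1)/27 = 82/27.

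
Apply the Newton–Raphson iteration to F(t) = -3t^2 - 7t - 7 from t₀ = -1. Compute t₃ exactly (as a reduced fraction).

F'(t) = -6t - 7.
F(-1) = -3, F'(-1) = -1, so t₁ = (-1) - (-3)/(-1) = -4.
F(-4) = -27, F'(-4) = 17, so t₂ = (-4) - (-27)/17 = -41/17.
F(-41/17) = -2187/289, F'(-41/17) = 127/17, so t₃ = (-41/17) - (-2187/289)/(127/17) = -3020/2159.

-3020/2159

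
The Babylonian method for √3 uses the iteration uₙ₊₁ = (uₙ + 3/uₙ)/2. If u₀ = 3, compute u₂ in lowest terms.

u₁ = (3 + 3/3)/2 = 2.
u₂ = (2 + 3/2)/2 = 7/4.

7/4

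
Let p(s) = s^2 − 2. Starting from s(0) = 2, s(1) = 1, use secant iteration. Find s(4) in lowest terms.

41/29

p(2) = 2, p(1) = −1. s(2) = 1 − (−1)·(1 − 2)/((−1) − 2) = 4/3.
p(1) = −1, p(4/3) = −2/9. s(3) = (4/3) − (−2/9)·((4/3) − 1)/((−2/9) − (−1)) = 10/7.
p(4/3) = −2/9, p(10/7) = 2/49. s(4) = (10/7) − (2/49)·((10/7) − (4/3))/((2/49) − (−2/9)) = 41/29.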